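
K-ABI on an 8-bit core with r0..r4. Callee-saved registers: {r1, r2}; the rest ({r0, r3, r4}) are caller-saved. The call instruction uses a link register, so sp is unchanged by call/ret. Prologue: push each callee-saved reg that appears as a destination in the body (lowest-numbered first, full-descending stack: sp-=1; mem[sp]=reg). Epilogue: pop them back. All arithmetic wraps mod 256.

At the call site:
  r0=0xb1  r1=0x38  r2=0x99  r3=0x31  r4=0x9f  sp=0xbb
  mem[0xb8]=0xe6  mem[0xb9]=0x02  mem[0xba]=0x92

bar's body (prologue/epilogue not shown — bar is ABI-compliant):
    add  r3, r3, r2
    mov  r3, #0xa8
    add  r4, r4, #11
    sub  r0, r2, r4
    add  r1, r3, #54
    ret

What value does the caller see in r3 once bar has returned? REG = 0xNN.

prologue: push r1 -> mem[0xba]=0x38, sp=0xba
body[0] add  r3, r3, r2 -> r3=0xca
body[1] mov  r3, #0xa8 -> r3=0xa8
body[2] add  r4, r4, #11 -> r4=0xaa
body[3] sub  r0, r2, r4 -> r0=0xef
body[4] add  r1, r3, #54 -> r1=0xde
epilogue: pop r1=0x38, sp=0xbb
r3 is caller-saved -> body value

REG = 0xa8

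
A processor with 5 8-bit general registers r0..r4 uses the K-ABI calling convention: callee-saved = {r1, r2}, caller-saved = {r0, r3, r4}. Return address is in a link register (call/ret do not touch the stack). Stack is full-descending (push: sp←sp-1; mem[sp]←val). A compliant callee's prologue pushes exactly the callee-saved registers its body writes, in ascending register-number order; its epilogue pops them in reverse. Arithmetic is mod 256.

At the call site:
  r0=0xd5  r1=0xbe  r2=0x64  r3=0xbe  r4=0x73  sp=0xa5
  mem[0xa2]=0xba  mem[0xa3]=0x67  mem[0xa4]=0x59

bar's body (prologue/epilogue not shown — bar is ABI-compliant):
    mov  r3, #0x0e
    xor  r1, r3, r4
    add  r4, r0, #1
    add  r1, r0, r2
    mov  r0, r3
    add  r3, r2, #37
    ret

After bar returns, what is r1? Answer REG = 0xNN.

prologue: push r1 -> mem[0xa4]=0xbe, sp=0xa4
body[0] mov  r3, #0x0e -> r3=0x0e
body[1] xor  r1, r3, r4 -> r1=0x7d
body[2] add  r4, r0, #1 -> r4=0xd6
body[3] add  r1, r0, r2 -> r1=0x39
body[4] mov  r0, r3 -> r0=0x0e
body[5] add  r3, r2, #37 -> r3=0x89
epilogue: pop r1=0xbe, sp=0xa5
r1 is callee-saved -> restored

REG = 0xbe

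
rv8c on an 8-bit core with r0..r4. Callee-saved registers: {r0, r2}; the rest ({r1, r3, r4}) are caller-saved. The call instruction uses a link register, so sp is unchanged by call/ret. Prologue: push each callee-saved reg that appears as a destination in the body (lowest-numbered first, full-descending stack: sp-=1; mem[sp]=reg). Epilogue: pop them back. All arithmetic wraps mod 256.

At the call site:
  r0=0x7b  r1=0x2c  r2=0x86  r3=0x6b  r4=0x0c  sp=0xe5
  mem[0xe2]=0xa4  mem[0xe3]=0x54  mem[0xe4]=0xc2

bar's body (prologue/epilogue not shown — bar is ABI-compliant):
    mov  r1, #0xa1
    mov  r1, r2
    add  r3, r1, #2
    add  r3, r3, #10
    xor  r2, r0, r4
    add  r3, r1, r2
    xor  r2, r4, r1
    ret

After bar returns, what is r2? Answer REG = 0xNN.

REG = 0x86

prologue: push r2 -> mem[0xe4]=0x86, sp=0xe4
body[0] mov  r1, #0xa1 -> r1=0xa1
body[1] mov  r1, r2 -> r1=0x86
body[2] add  r3, r1, #2 -> r3=0x88
body[3] add  r3, r3, #10 -> r3=0x92
body[4] xor  r2, r0, r4 -> r2=0x77
body[5] add  r3, r1, r2 -> r3=0xfd
body[6] xor  r2, r4, r1 -> r2=0x8a
epilogue: pop r2=0x86, sp=0xe5
r2 is callee-saved -> restored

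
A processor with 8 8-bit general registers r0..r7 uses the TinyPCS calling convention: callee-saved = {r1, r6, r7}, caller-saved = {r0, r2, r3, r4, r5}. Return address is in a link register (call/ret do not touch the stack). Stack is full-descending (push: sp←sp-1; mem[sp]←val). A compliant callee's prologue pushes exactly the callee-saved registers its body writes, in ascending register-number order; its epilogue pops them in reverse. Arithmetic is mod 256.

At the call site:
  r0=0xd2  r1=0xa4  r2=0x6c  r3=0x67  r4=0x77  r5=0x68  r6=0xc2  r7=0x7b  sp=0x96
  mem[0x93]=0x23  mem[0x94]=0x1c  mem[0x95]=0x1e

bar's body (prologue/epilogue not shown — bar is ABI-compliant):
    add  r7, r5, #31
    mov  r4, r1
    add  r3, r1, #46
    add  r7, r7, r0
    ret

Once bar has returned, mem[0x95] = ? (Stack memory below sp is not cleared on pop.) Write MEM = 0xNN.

prologue: push r7 -> mem[0x95]=0x7b, sp=0x95
body[0] add  r7, r5, #31 -> r7=0x87
body[1] mov  r4, r1 -> r4=0xa4
body[2] add  r3, r1, #46 -> r3=0xd2
body[3] add  r7, r7, r0 -> r7=0x59
epilogue: pop r7=0x7b, sp=0x96
prologue pushed ['r7'] at ['0x95']

MEM = 0x7b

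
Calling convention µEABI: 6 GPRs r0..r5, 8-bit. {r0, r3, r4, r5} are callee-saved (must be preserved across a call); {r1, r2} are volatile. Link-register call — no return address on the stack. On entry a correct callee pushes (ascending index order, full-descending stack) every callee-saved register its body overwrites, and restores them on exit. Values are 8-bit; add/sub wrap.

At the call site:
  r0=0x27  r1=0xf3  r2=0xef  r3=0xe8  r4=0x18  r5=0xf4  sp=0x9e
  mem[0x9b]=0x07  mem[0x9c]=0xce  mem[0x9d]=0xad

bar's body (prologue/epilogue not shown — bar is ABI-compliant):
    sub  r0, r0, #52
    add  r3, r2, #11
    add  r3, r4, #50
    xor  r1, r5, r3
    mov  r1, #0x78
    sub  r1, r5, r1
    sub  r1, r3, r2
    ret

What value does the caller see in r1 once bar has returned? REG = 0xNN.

REG = 0x5b

prologue: push r0 -> mem[0x9d]=0x27, sp=0x9d
prologue: push r3 -> mem[0x9c]=0xe8, sp=0x9c
body[0] sub  r0, r0, #52 -> r0=0xf3
body[1] add  r3, r2, #11 -> r3=0xfa
body[2] add  r3, r4, #50 -> r3=0x4a
body[3] xor  r1, r5, r3 -> r1=0xbe
body[4] mov  r1, #0x78 -> r1=0x78
body[5] sub  r1, r5, r1 -> r1=0x7c
body[6] sub  r1, r3, r2 -> r1=0x5b
epilogue: pop r3=0xe8, sp=0x9d
epilogue: pop r0=0x27, sp=0x9e
r1 is caller-saved -> body value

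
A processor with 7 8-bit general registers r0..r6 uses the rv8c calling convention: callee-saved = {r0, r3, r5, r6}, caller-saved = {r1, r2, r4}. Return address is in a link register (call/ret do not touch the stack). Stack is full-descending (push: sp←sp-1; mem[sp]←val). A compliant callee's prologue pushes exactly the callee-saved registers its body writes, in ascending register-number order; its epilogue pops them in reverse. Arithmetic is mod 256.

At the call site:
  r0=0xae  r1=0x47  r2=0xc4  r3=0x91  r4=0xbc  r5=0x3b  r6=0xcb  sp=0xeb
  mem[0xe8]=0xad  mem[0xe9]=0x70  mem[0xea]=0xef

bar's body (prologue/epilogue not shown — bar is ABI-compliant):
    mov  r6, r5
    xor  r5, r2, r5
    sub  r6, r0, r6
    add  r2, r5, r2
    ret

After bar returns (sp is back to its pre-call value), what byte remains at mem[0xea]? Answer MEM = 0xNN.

prologue: push r5 → mem[0xea]=0x3b, sp=0xea
prologue: push r6 → mem[0xe9]=0xcb, sp=0xe9
body[0] mov  r6, r5 → r6=0x3b
body[1] xor  r5, r2, r5 → r5=0xff
body[2] sub  r6, r0, r6 → r6=0x73
body[3] add  r2, r5, r2 → r2=0xc3
epilogue: pop r6=0xcb, sp=0xea
epilogue: pop r5=0x3b, sp=0xeb
prologue pushed ['r5', 'r6'] at ['0xea', '0xe9']

MEM = 0x3b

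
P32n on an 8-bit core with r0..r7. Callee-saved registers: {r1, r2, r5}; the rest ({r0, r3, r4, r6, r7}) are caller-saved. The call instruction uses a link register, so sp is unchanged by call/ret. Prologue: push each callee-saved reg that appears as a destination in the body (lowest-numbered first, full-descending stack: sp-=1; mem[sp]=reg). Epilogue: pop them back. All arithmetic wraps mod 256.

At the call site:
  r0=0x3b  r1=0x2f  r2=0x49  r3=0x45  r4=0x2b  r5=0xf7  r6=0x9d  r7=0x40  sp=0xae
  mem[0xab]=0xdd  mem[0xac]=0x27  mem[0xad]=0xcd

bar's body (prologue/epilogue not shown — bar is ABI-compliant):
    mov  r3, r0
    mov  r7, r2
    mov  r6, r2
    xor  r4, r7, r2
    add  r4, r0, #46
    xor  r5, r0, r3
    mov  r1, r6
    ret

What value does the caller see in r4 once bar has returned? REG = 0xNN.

prologue: push r1 → mem[0xad]=0x2f, sp=0xad
prologue: push r5 → mem[0xac]=0xf7, sp=0xac
body[0] mov  r3, r0 → r3=0x3b
body[1] mov  r7, r2 → r7=0x49
body[2] mov  r6, r2 → r6=0x49
body[3] xor  r4, r7, r2 → r4=0x00
body[4] add  r4, r0, #46 → r4=0x69
body[5] xor  r5, r0, r3 → r5=0x00
body[6] mov  r1, r6 → r1=0x49
epilogue: pop r5=0xf7, sp=0xad
epilogue: pop r1=0x2f, sp=0xae
r4 is caller-saved → body value

REG = 0x69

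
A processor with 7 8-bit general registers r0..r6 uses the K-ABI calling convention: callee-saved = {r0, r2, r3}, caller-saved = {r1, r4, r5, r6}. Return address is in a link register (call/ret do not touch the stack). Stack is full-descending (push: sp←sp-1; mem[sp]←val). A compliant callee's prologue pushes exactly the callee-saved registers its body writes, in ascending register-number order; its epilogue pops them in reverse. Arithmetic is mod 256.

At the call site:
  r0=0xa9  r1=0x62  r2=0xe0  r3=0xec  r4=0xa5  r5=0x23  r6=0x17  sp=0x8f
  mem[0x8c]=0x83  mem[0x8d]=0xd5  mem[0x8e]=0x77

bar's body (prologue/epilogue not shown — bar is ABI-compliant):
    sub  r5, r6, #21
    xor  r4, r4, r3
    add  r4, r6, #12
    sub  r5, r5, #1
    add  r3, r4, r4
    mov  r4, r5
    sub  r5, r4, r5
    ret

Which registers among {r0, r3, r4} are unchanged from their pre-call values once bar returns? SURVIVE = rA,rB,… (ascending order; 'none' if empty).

SURVIVE = r0,r3

prologue: push r3 -> mem[0x8e]=0xec, sp=0x8e
body[0] sub  r5, r6, #21 -> r5=0x02
body[1] xor  r4, r4, r3 -> r4=0x49
body[2] add  r4, r6, #12 -> r4=0x23
body[3] sub  r5, r5, #1 -> r5=0x01
body[4] add  r3, r4, r4 -> r3=0x46
body[5] mov  r4, r5 -> r4=0x01
body[6] sub  r5, r4, r5 -> r5=0x00
epilogue: pop r3=0xec, sp=0x8f
r0: callee-saved, written=False
r3: callee-saved, written=True
r4: caller-saved, written=True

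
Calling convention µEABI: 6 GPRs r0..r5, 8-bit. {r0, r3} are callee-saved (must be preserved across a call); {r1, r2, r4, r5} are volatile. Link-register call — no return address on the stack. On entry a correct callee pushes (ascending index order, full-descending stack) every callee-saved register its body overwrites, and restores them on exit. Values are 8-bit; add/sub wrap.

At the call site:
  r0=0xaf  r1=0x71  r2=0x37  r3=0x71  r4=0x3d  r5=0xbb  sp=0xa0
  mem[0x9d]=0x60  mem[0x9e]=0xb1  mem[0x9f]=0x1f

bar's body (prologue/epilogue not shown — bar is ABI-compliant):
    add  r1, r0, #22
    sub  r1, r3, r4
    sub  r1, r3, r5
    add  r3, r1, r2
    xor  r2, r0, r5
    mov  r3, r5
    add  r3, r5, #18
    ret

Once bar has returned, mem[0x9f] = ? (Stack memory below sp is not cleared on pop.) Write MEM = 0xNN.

MEM = 0x71

prologue: push r3 -> mem[0x9f]=0x71, sp=0x9f
body[0] add  r1, r0, #22 -> r1=0xc5
body[1] sub  r1, r3, r4 -> r1=0x34
body[2] sub  r1, r3, r5 -> r1=0xb6
body[3] add  r3, r1, r2 -> r3=0xed
body[4] xor  r2, r0, r5 -> r2=0x14
body[5] mov  r3, r5 -> r3=0xbb
body[6] add  r3, r5, #18 -> r3=0xcd
epilogue: pop r3=0x71, sp=0xa0
prologue pushed ['r3'] at ['0x9f']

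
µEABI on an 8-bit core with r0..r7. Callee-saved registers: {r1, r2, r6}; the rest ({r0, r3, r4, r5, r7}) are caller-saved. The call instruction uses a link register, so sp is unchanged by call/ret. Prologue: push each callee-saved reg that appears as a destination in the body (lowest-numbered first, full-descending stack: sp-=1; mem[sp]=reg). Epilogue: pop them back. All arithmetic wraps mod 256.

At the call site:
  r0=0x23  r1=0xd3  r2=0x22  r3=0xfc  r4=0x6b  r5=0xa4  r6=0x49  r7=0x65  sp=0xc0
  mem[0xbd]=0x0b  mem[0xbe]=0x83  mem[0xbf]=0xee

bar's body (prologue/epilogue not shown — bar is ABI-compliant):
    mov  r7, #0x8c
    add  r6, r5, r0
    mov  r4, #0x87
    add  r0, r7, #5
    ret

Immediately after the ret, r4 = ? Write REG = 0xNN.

REG = 0x87

prologue: push r6 -> mem[0xbf]=0x49, sp=0xbf
body[0] mov  r7, #0x8c -> r7=0x8c
body[1] add  r6, r5, r0 -> r6=0xc7
body[2] mov  r4, #0x87 -> r4=0x87
body[3] add  r0, r7, #5 -> r0=0x91
epilogue: pop r6=0x49, sp=0xc0
r4 is caller-saved -> body value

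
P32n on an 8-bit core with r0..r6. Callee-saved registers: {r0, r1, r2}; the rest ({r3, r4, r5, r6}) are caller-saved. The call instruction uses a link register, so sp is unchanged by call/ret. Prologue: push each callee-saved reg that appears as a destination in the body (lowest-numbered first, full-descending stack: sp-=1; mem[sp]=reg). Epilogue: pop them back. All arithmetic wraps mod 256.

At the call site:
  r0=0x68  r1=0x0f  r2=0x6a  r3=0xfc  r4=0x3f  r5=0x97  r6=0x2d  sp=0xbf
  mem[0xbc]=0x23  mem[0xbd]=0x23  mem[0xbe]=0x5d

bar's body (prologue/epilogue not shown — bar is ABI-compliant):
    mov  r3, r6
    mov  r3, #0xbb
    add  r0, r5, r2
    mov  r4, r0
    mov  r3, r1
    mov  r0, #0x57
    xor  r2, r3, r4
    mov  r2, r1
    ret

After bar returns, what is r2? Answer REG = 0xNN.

prologue: push r0 -> mem[0xbe]=0x68, sp=0xbe
prologue: push r2 -> mem[0xbd]=0x6a, sp=0xbd
body[0] mov  r3, r6 -> r3=0x2d
body[1] mov  r3, #0xbb -> r3=0xbb
body[2] add  r0, r5, r2 -> r0=0x01
body[3] mov  r4, r0 -> r4=0x01
body[4] mov  r3, r1 -> r3=0x0f
body[5] mov  r0, #0x57 -> r0=0x57
body[6] xor  r2, r3, r4 -> r2=0x0e
body[7] mov  r2, r1 -> r2=0x0f
epilogue: pop r2=0x6a, sp=0xbe
epilogue: pop r0=0x68, sp=0xbf
r2 is callee-saved -> restored

REG = 0x6a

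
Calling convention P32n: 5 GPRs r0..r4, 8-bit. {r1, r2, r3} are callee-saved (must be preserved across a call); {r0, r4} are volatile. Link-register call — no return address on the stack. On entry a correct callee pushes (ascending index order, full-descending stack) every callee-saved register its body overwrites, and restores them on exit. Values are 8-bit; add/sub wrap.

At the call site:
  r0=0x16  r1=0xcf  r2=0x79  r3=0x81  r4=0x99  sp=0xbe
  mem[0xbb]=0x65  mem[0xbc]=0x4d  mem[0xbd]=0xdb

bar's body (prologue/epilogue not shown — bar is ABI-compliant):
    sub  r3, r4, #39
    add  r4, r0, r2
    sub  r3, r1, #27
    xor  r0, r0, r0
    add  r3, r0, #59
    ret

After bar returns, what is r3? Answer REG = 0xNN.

prologue: push r3 -> mem[0xbd]=0x81, sp=0xbd
body[0] sub  r3, r4, #39 -> r3=0x72
body[1] add  r4, r0, r2 -> r4=0x8f
body[2] sub  r3, r1, #27 -> r3=0xb4
body[3] xor  r0, r0, r0 -> r0=0x00
body[4] add  r3, r0, #59 -> r3=0x3b
epilogue: pop r3=0x81, sp=0xbe
r3 is callee-saved -> restored

REG = 0x81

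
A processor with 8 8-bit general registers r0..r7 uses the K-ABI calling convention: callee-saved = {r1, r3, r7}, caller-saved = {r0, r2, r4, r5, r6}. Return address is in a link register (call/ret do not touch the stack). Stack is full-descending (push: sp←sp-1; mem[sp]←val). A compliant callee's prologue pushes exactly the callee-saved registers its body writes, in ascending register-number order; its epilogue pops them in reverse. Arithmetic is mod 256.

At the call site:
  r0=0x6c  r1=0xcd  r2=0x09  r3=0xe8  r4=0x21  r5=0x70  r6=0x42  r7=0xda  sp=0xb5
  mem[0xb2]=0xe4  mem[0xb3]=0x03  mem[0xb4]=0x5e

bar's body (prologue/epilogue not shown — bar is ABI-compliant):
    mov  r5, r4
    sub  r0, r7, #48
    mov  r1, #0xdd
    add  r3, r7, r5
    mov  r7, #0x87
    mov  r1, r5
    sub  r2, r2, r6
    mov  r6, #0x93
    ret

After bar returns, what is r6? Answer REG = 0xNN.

prologue: push r1 -> mem[0xb4]=0xcd, sp=0xb4
prologue: push r3 -> mem[0xb3]=0xe8, sp=0xb3
prologue: push r7 -> mem[0xb2]=0xda, sp=0xb2
body[0] mov  r5, r4 -> r5=0x21
body[1] sub  r0, r7, #48 -> r0=0xaa
body[2] mov  r1, #0xdd -> r1=0xdd
body[3] add  r3, r7, r5 -> r3=0xfb
body[4] mov  r7, #0x87 -> r7=0x87
body[5] mov  r1, r5 -> r1=0x21
body[6] sub  r2, r2, r6 -> r2=0xc7
body[7] mov  r6, #0x93 -> r6=0x93
epilogue: pop r7=0xda, sp=0xb3
epilogue: pop r3=0xe8, sp=0xb4
epilogue: pop r1=0xcd, sp=0xb5
r6 is caller-saved -> body value

REG = 0x93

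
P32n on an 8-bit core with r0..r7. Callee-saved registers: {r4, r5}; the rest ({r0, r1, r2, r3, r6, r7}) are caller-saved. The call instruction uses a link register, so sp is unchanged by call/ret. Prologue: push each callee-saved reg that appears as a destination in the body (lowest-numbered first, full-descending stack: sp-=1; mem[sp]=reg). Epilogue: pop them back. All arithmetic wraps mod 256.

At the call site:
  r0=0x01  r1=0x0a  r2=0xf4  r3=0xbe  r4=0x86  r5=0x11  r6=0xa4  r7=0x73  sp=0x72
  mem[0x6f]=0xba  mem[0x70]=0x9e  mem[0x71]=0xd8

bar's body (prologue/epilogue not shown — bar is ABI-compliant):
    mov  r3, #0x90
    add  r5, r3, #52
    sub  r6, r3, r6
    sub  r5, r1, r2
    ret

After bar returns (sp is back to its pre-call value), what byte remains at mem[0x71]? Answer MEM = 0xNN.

MEM = 0x11

prologue: push r5 -> mem[0x71]=0x11, sp=0x71
body[0] mov  r3, #0x90 -> r3=0x90
body[1] add  r5, r3, #52 -> r5=0xc4
body[2] sub  r6, r3, r6 -> r6=0xec
body[3] sub  r5, r1, r2 -> r5=0x16
epilogue: pop r5=0x11, sp=0x72
prologue pushed ['r5'] at ['0x71']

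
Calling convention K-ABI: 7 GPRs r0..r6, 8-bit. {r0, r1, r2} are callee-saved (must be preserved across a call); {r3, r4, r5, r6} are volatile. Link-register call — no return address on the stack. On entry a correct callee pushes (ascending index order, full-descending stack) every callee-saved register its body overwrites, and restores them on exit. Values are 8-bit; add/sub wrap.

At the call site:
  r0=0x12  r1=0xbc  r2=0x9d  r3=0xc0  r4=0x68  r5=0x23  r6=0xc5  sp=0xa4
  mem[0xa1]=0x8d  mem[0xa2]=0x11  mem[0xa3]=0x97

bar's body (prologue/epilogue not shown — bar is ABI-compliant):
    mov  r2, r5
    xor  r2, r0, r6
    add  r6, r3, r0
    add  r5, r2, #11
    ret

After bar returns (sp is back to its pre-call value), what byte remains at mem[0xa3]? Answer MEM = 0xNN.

MEM = 0x9d

prologue: push r2 -> mem[0xa3]=0x9d, sp=0xa3
body[0] mov  r2, r5 -> r2=0x23
body[1] xor  r2, r0, r6 -> r2=0xd7
body[2] add  r6, r3, r0 -> r6=0xd2
body[3] add  r5, r2, #11 -> r5=0xe2
epilogue: pop r2=0x9d, sp=0xa4
prologue pushed ['r2'] at ['0xa3']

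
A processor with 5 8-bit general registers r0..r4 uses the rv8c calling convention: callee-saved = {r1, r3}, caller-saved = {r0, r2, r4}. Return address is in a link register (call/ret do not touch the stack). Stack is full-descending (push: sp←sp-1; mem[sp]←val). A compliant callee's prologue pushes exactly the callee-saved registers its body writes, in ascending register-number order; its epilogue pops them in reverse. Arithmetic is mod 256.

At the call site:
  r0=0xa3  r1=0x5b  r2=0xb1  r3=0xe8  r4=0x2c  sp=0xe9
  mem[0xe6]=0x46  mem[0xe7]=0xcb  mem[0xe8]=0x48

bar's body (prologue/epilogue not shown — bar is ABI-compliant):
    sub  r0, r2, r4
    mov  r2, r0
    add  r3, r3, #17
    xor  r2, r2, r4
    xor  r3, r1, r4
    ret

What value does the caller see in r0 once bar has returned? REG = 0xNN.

prologue: push r3 → mem[0xe8]=0xe8, sp=0xe8
body[0] sub  r0, r2, r4 → r0=0x85
body[1] mov  r2, r0 → r2=0x85
body[2] add  r3, r3, #17 → r3=0xf9
body[3] xor  r2, r2, r4 → r2=0xa9
body[4] xor  r3, r1, r4 → r3=0x77
epilogue: pop r3=0xe8, sp=0xe9
r0 is caller-saved → body value

REG = 0x85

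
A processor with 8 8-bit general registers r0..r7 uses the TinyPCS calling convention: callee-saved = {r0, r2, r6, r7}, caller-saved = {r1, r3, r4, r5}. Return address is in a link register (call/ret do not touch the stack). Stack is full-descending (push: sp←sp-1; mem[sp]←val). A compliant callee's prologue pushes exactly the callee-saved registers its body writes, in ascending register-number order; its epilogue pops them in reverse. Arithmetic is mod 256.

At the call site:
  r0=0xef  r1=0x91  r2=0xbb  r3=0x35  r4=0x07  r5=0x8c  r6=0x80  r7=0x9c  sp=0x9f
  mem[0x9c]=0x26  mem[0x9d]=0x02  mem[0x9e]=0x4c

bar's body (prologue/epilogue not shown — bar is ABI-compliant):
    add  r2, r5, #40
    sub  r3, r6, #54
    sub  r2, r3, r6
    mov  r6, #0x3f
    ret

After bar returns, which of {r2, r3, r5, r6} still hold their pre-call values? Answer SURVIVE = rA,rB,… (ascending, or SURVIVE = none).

SURVIVE = r2,r5,r6

prologue: push r2 -> mem[0x9e]=0xbb, sp=0x9e
prologue: push r6 -> mem[0x9d]=0x80, sp=0x9d
body[0] add  r2, r5, #40 -> r2=0xb4
body[1] sub  r3, r6, #54 -> r3=0x4a
body[2] sub  r2, r3, r6 -> r2=0xca
body[3] mov  r6, #0x3f -> r6=0x3f
epilogue: pop r6=0x80, sp=0x9e
epilogue: pop r2=0xbb, sp=0x9f
r2: callee-saved, written=True
r3: caller-saved, written=True
r5: caller-saved, written=False
r6: callee-saved, written=True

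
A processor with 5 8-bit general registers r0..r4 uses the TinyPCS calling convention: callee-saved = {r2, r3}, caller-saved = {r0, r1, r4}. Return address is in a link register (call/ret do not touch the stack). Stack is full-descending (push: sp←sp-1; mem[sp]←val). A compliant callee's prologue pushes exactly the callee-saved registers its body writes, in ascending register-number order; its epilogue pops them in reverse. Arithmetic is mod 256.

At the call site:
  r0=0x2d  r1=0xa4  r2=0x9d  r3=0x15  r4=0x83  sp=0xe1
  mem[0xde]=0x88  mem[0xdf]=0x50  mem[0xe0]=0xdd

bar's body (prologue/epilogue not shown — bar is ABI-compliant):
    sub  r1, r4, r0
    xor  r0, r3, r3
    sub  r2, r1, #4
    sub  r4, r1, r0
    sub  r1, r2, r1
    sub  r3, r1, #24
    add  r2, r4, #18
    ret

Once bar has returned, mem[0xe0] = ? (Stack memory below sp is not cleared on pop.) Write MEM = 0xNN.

prologue: push r2 -> mem[0xe0]=0x9d, sp=0xe0
prologue: push r3 -> mem[0xdf]=0x15, sp=0xdf
body[0] sub  r1, r4, r0 -> r1=0x56
body[1] xor  r0, r3, r3 -> r0=0x00
body[2] sub  r2, r1, #4 -> r2=0x52
body[3] sub  r4, r1, r0 -> r4=0x56
body[4] sub  r1, r2, r1 -> r1=0xfc
body[5] sub  r3, r1, #24 -> r3=0xe4
body[6] add  r2, r4, #18 -> r2=0x68
epilogue: pop r3=0x15, sp=0xe0
epilogue: pop r2=0x9d, sp=0xe1
prologue pushed ['r2', 'r3'] at ['0xe0', '0xdf']

MEM = 0x9d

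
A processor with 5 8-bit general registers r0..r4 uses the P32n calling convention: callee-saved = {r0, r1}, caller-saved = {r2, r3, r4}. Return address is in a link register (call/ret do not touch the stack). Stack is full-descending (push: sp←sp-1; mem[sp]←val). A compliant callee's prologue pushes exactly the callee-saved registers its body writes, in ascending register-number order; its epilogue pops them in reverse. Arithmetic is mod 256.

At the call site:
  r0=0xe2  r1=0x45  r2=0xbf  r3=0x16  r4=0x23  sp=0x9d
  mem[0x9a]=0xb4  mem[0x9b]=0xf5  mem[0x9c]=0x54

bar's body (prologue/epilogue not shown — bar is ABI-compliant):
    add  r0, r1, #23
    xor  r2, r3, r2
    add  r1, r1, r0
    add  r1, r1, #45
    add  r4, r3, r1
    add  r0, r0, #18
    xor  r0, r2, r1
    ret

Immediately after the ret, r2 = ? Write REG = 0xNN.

REG = 0xa9

prologue: push r0 → mem[0x9c]=0xe2, sp=0x9c
prologue: push r1 → mem[0x9b]=0x45, sp=0x9b
body[0] add  r0, r1, #23 → r0=0x5c
body[1] xor  r2, r3, r2 → r2=0xa9
body[2] add  r1, r1, r0 → r1=0xa1
body[3] add  r1, r1, #45 → r1=0xce
body[4] add  r4, r3, r1 → r4=0xe4
body[5] add  r0, r0, #18 → r0=0x6e
body[6] xor  r0, r2, r1 → r0=0x67
epilogue: pop r1=0x45, sp=0x9c
epilogue: pop r0=0xe2, sp=0x9d
r2 is caller-saved → body value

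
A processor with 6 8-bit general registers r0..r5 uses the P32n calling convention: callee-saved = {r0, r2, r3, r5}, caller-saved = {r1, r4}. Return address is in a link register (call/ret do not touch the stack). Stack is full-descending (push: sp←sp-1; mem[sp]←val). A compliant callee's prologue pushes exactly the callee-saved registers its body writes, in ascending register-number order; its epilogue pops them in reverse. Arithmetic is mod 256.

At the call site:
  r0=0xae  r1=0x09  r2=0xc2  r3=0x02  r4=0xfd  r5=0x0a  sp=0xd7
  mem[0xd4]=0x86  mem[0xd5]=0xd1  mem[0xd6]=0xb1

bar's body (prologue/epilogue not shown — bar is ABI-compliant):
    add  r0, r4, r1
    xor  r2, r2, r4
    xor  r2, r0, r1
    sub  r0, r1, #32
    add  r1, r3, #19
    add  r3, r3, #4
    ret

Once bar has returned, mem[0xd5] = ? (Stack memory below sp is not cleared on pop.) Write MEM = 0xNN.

MEM = 0xc2

prologue: push r0 -> mem[0xd6]=0xae, sp=0xd6
prologue: push r2 -> mem[0xd5]=0xc2, sp=0xd5
prologue: push r3 -> mem[0xd4]=0x02, sp=0xd4
body[0] add  r0, r4, r1 -> r0=0x06
body[1] xor  r2, r2, r4 -> r2=0x3f
body[2] xor  r2, r0, r1 -> r2=0x0f
body[3] sub  r0, r1, #32 -> r0=0xe9
body[4] add  r1, r3, #19 -> r1=0x15
body[5] add  r3, r3, #4 -> r3=0x06
epilogue: pop r3=0x02, sp=0xd5
epilogue: pop r2=0xc2, sp=0xd6
epilogue: pop r0=0xae, sp=0xd7
prologue pushed ['r0', 'r2', 'r3'] at ['0xd6', '0xd5', '0xd4']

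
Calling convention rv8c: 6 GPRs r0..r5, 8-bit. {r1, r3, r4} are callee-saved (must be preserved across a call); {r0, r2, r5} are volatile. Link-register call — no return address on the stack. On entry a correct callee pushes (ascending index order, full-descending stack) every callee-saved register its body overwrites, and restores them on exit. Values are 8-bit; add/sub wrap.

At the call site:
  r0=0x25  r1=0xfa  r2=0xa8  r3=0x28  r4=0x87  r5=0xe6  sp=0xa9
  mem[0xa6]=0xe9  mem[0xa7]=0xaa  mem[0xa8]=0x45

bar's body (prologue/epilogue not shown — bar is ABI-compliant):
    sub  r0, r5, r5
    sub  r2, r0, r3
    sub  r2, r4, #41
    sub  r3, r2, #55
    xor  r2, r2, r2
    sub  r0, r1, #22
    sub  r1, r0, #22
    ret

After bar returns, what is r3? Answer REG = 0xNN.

REG = 0x28

prologue: push r1 → mem[0xa8]=0xfa, sp=0xa8
prologue: push r3 → mem[0xa7]=0x28, sp=0xa7
body[0] sub  r0, r5, r5 → r0=0x00
body[1] sub  r2, r0, r3 → r2=0xd8
body[2] sub  r2, r4, #41 → r2=0x5e
body[3] sub  r3, r2, #55 → r3=0x27
body[4] xor  r2, r2, r2 → r2=0x00
body[5] sub  r0, r1, #22 → r0=0xe4
body[6] sub  r1, r0, #22 → r1=0xce
epilogue: pop r3=0x28, sp=0xa8
epilogue: pop r1=0xfa, sp=0xa9
r3 is callee-saved → restored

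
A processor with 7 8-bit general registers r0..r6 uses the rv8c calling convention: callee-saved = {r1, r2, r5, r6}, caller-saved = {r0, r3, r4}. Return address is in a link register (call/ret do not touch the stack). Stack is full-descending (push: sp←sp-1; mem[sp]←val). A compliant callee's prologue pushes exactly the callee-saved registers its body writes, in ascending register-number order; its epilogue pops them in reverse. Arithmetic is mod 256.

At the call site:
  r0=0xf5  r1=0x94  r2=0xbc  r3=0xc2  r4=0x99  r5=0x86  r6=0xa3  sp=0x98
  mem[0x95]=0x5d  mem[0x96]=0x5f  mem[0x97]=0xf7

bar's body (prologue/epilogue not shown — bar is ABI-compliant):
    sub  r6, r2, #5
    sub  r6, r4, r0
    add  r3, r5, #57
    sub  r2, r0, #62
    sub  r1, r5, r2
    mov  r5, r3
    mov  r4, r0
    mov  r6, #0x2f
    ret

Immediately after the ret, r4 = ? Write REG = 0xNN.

prologue: push r1 → mem[0x97]=0x94, sp=0x97
prologue: push r2 → mem[0x96]=0xbc, sp=0x96
prologue: push r5 → mem[0x95]=0x86, sp=0x95
prologue: push r6 → mem[0x94]=0xa3, sp=0x94
body[0] sub  r6, r2, #5 → r6=0xb7
body[1] sub  r6, r4, r0 → r6=0xa4
body[2] add  r3, r5, #57 → r3=0xbf
body[3] sub  r2, r0, #62 → r2=0xb7
body[4] sub  r1, r5, r2 → r1=0xcf
body[5] mov  r5, r3 → r5=0xbf
body[6] mov  r4, r0 → r4=0xf5
body[7] mov  r6, #0x2f → r6=0x2f
epilogue: pop r6=0xa3, sp=0x95
epilogue: pop r5=0x86, sp=0x96
epilogue: pop r2=0xbc, sp=0x97
epilogue: pop r1=0x94, sp=0x98
r4 is caller-saved → body value

REG = 0xf5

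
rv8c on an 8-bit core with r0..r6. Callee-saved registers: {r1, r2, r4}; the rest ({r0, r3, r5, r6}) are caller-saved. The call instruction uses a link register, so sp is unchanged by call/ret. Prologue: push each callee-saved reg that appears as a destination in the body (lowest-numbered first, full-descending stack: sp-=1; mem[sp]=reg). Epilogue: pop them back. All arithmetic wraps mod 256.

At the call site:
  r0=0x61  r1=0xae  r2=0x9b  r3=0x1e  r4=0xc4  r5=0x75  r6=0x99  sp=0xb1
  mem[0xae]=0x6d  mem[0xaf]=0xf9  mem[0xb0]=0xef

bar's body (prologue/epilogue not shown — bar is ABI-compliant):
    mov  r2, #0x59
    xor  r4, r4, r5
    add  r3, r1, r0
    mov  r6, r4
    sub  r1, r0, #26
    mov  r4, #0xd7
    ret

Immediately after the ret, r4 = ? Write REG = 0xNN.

REG = 0xc4

prologue: push r1 → mem[0xb0]=0xae, sp=0xb0
prologue: push r2 → mem[0xaf]=0x9b, sp=0xaf
prologue: push r4 → mem[0xae]=0xc4, sp=0xae
body[0] mov  r2, #0x59 → r2=0x59
body[1] xor  r4, r4, r5 → r4=0xb1
body[2] add  r3, r1, r0 → r3=0x0f
body[3] mov  r6, r4 → r6=0xb1
body[4] sub  r1, r0, #26 → r1=0x47
body[5] mov  r4, #0xd7 → r4=0xd7
epilogue: pop r4=0xc4, sp=0xaf
epilogue: pop r2=0x9b, sp=0xb0
epilogue: pop r1=0xae, sp=0xb1
r4 is callee-saved → restored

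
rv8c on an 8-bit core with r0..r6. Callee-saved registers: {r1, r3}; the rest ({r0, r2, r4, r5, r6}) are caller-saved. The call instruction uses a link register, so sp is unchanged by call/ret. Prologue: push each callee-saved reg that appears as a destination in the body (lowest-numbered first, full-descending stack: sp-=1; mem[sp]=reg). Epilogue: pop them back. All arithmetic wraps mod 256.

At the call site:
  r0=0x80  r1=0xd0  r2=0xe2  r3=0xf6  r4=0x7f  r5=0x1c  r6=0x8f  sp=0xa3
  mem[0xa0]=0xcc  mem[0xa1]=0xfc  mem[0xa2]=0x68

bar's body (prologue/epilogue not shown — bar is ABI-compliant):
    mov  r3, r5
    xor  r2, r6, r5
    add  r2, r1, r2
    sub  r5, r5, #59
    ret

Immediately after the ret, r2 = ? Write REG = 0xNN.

REG = 0x63

prologue: push r3 -> mem[0xa2]=0xf6, sp=0xa2
body[0] mov  r3, r5 -> r3=0x1c
body[1] xor  r2, r6, r5 -> r2=0x93
body[2] add  r2, r1, r2 -> r2=0x63
body[3] sub  r5, r5, #59 -> r5=0xe1
epilogue: pop r3=0xf6, sp=0xa3
r2 is caller-saved -> body value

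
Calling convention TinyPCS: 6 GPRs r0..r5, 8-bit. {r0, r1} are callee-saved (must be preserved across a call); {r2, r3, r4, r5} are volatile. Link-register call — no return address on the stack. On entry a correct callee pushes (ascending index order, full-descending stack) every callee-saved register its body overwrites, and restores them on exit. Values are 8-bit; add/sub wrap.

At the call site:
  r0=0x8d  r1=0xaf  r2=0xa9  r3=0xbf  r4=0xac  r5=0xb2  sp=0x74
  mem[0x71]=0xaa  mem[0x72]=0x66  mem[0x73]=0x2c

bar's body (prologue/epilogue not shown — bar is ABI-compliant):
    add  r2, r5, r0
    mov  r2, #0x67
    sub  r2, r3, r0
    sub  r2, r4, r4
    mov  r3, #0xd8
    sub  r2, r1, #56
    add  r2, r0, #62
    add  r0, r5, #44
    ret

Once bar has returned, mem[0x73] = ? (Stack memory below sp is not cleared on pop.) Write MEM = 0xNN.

MEM = 0x8d

prologue: push r0 -> mem[0x73]=0x8d, sp=0x73
body[0] add  r2, r5, r0 -> r2=0x3f
body[1] mov  r2, #0x67 -> r2=0x67
body[2] sub  r2, r3, r0 -> r2=0x32
body[3] sub  r2, r4, r4 -> r2=0x00
body[4] mov  r3, #0xd8 -> r3=0xd8
body[5] sub  r2, r1, #56 -> r2=0x77
body[6] add  r2, r0, #62 -> r2=0xcb
body[7] add  r0, r5, #44 -> r0=0xde
epilogue: pop r0=0x8d, sp=0x74
prologue pushed ['r0'] at ['0x73']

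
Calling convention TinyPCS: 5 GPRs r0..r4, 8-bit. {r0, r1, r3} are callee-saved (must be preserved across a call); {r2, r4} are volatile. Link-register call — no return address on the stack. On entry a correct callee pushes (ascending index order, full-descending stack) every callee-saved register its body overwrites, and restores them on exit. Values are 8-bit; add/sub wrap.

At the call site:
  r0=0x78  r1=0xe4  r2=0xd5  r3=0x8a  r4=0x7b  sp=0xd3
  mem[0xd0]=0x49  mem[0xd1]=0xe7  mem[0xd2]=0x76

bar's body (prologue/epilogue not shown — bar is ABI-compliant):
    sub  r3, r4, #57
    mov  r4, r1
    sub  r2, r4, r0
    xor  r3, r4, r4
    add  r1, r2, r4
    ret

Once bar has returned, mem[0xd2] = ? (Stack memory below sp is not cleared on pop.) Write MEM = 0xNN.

prologue: push r1 → mem[0xd2]=0xe4, sp=0xd2
prologue: push r3 → mem[0xd1]=0x8a, sp=0xd1
body[0] sub  r3, r4, #57 → r3=0x42
body[1] mov  r4, r1 → r4=0xe4
body[2] sub  r2, r4, r0 → r2=0x6c
body[3] xor  r3, r4, r4 → r3=0x00
body[4] add  r1, r2, r4 → r1=0x50
epilogue: pop r3=0x8a, sp=0xd2
epilogue: pop r1=0xe4, sp=0xd3
prologue pushed ['r1', 'r3'] at ['0xd2', '0xd1']

MEM = 0xe4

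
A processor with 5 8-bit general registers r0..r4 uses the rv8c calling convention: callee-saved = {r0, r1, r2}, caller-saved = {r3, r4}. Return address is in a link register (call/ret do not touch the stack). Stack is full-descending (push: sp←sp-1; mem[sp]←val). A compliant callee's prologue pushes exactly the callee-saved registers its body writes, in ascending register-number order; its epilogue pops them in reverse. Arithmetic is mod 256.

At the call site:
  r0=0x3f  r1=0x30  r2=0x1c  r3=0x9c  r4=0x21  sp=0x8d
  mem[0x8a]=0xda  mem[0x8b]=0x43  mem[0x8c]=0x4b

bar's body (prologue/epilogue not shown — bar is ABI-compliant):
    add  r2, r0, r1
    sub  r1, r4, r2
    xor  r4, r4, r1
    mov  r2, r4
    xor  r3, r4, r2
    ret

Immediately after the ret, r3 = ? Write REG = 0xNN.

REG = 0x00

prologue: push r1 → mem[0x8c]=0x30, sp=0x8c
prologue: push r2 → mem[0x8b]=0x1c, sp=0x8b
body[0] add  r2, r0, r1 → r2=0x6f
body[1] sub  r1, r4, r2 → r1=0xb2
body[2] xor  r4, r4, r1 → r4=0x93
body[3] mov  r2, r4 → r2=0x93
body[4] xor  r3, r4, r2 → r3=0x00
epilogue: pop r2=0x1c, sp=0x8c
epilogue: pop r1=0x30, sp=0x8d
r3 is caller-saved → body value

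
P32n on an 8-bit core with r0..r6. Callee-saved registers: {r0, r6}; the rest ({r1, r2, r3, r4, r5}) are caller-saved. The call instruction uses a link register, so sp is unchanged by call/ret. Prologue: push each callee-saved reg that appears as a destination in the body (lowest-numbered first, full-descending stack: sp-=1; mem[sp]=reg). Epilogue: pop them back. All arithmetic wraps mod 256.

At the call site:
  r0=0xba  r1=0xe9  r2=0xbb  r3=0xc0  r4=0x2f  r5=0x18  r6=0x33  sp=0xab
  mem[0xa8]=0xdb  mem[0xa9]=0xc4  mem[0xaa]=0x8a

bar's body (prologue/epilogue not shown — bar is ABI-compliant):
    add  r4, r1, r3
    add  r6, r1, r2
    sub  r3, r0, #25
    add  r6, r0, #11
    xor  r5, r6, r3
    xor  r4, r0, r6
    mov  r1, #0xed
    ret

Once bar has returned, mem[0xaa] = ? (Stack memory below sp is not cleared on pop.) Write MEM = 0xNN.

MEM = 0x33

prologue: push r6 → mem[0xaa]=0x33, sp=0xaa
body[0] add  r4, r1, r3 → r4=0xa9
body[1] add  r6, r1, r2 → r6=0xa4
body[2] sub  r3, r0, #25 → r3=0xa1
body[3] add  r6, r0, #11 → r6=0xc5
body[4] xor  r5, r6, r3 → r5=0x64
body[5] xor  r4, r0, r6 → r4=0x7f
body[6] mov  r1, #0xed → r1=0xed
epilogue: pop r6=0x33, sp=0xab
prologue pushed ['r6'] at ['0xaa']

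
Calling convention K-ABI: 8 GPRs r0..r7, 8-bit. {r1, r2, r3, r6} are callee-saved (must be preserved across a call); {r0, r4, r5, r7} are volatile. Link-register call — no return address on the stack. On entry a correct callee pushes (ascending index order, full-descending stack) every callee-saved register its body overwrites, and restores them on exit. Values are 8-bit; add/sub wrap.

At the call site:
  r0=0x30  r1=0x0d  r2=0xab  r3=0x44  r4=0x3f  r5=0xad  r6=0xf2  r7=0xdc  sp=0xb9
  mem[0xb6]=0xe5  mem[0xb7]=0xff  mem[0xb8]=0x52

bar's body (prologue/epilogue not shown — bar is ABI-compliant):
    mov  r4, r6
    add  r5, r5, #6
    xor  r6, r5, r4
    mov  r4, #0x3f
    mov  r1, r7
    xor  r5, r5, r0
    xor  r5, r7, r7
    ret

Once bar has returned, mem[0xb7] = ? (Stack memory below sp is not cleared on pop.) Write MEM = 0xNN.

MEM = 0xf2

prologue: push r1 → mem[0xb8]=0x0d, sp=0xb8
prologue: push r6 → mem[0xb7]=0xf2, sp=0xb7
body[0] mov  r4, r6 → r4=0xf2
body[1] add  r5, r5, #6 → r5=0xb3
body[2] xor  r6, r5, r4 → r6=0x41
body[3] mov  r4, #0x3f → r4=0x3f
body[4] mov  r1, r7 → r1=0xdc
body[5] xor  r5, r5, r0 → r5=0x83
body[6] xor  r5, r7, r7 → r5=0x00
epilogue: pop r6=0xf2, sp=0xb8
epilogue: pop r1=0x0d, sp=0xb9
prologue pushed ['r1', 'r6'] at ['0xb8', '0xb7']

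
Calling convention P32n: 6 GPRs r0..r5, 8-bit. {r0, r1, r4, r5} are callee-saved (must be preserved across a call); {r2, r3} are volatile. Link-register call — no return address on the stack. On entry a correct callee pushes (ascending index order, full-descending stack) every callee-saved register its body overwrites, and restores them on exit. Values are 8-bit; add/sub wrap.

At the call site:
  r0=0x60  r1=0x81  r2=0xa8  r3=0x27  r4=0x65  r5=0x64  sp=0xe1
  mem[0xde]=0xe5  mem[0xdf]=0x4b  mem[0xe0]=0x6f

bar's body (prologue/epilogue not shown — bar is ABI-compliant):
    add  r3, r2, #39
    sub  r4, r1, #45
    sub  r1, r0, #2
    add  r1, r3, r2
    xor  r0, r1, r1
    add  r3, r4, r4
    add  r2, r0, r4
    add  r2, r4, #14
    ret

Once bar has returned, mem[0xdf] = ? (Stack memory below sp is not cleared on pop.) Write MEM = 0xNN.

prologue: push r0 -> mem[0xe0]=0x60, sp=0xe0
prologue: push r1 -> mem[0xdf]=0x81, sp=0xdf
prologue: push r4 -> mem[0xde]=0x65, sp=0xde
body[0] add  r3, r2, #39 -> r3=0xcf
body[1] sub  r4, r1, #45 -> r4=0x54
body[2] sub  r1, r0, #2 -> r1=0x5e
body[3] add  r1, r3, r2 -> r1=0x77
body[4] xor  r0, r1, r1 -> r0=0x00
body[5] add  r3, r4, r4 -> r3=0xa8
body[6] add  r2, r0, r4 -> r2=0x54
body[7] add  r2, r4, #14 -> r2=0x62
epilogue: pop r4=0x65, sp=0xdf
epilogue: pop r1=0x81, sp=0xe0
epilogue: pop r0=0x60, sp=0xe1
prologue pushed ['r0', 'r1', 'r4'] at ['0xe0', '0xdf', '0xde']

MEM = 0x81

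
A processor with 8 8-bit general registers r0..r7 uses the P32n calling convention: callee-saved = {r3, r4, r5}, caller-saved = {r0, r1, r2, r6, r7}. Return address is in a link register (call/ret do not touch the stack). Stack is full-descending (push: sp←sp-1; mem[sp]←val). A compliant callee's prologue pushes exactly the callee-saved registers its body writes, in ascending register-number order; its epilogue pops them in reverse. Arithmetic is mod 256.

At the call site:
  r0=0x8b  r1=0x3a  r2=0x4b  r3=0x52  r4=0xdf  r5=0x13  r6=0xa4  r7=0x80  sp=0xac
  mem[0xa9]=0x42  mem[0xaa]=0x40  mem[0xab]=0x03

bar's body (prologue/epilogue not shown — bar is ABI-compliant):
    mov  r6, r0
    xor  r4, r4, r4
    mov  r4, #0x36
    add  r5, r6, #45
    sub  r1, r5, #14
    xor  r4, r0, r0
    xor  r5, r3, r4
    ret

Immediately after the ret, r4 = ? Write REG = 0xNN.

REG = 0xdf

prologue: push r4 -> mem[0xab]=0xdf, sp=0xab
prologue: push r5 -> mem[0xaa]=0x13, sp=0xaa
body[0] mov  r6, r0 -> r6=0x8b
body[1] xor  r4, r4, r4 -> r4=0x00
body[2] mov  r4, #0x36 -> r4=0x36
body[3] add  r5, r6, #45 -> r5=0xb8
body[4] sub  r1, r5, #14 -> r1=0xaa
body[5] xor  r4, r0, r0 -> r4=0x00
body[6] xor  r5, r3, r4 -> r5=0x52
epilogue: pop r5=0x13, sp=0xab
epilogue: pop r4=0xdf, sp=0xac
r4 is callee-saved -> restored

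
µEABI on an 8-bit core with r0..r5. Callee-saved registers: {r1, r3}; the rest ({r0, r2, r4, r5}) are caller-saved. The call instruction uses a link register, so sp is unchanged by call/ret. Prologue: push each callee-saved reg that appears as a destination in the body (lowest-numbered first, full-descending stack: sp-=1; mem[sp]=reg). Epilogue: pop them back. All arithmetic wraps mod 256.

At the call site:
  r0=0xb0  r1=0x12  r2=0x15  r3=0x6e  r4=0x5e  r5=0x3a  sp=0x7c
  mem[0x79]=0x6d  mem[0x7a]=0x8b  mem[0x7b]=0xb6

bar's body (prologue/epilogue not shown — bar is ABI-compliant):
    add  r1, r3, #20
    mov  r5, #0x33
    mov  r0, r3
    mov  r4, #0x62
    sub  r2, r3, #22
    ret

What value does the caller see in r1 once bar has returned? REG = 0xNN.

REG = 0x12

prologue: push r1 -> mem[0x7b]=0x12, sp=0x7b
body[0] add  r1, r3, #20 -> r1=0x82
body[1] mov  r5, #0x33 -> r5=0x33
body[2] mov  r0, r3 -> r0=0x6e
body[3] mov  r4, #0x62 -> r4=0x62
body[4] sub  r2, r3, #22 -> r2=0x58
epilogue: pop r1=0x12, sp=0x7c
r1 is callee-saved -> restored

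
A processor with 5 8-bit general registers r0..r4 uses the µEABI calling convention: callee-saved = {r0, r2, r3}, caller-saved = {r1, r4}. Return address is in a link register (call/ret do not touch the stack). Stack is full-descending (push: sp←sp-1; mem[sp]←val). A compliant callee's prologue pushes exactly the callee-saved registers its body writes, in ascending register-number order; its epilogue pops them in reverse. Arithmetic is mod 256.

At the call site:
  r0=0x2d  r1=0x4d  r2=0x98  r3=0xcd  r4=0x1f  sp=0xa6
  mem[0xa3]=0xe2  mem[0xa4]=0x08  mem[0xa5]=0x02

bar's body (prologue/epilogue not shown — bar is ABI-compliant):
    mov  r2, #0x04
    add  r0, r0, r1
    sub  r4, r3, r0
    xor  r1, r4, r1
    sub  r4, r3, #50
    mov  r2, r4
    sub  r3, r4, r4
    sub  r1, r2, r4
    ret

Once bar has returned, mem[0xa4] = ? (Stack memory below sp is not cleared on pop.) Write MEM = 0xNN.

MEM = 0x98

prologue: push r0 → mem[0xa5]=0x2d, sp=0xa5
prologue: push r2 → mem[0xa4]=0x98, sp=0xa4
prologue: push r3 → mem[0xa3]=0xcd, sp=0xa3
body[0] mov  r2, #0x04 → r2=0x04
body[1] add  r0, r0, r1 → r0=0x7a
body[2] sub  r4, r3, r0 → r4=0x53
body[3] xor  r1, r4, r1 → r1=0x1e
body[4] sub  r4, r3, #50 → r4=0x9b
body[5] mov  r2, r4 → r2=0x9b
body[6] sub  r3, r4, r4 → r3=0x00
body[7] sub  r1, r2, r4 → r1=0x00
epilogue: pop r3=0xcd, sp=0xa4
epilogue: pop r2=0x98, sp=0xa5
epilogue: pop r0=0x2d, sp=0xa6
prologue pushed ['r0', 'r2', 'r3'] at ['0xa5', '0xa4', '0xa3']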